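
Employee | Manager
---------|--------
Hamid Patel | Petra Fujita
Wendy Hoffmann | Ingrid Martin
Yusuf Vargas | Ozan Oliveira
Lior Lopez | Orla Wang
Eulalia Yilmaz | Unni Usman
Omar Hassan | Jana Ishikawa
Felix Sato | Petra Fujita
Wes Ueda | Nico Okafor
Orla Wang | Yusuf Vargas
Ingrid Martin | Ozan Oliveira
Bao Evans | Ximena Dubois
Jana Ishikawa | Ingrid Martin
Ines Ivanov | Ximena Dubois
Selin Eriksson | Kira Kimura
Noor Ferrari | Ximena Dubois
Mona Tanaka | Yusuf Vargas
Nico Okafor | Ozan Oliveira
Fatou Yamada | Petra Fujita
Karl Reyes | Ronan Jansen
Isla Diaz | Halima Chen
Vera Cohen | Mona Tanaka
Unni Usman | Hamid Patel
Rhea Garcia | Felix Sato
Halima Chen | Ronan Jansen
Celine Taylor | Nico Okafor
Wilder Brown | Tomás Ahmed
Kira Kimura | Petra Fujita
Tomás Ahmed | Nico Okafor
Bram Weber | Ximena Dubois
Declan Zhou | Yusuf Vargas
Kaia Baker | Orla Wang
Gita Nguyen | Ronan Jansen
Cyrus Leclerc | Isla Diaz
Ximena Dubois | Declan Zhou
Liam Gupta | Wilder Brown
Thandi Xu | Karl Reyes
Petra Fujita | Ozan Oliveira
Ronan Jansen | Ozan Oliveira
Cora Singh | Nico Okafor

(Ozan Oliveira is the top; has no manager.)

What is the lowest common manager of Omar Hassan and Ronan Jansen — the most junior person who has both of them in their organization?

Ozan Oliveira

Omar Hassan's chain of managers is Jana Ishikawa, Ingrid Martin, Ozan Oliveira. Ronan Jansen's chain of managers is Ozan Oliveira. The first manager that appears in both chains is Ozan Oliveira.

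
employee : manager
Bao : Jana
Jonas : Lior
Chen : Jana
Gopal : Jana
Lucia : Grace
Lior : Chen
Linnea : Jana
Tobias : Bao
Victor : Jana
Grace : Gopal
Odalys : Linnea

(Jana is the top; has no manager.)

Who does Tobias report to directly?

Tobias reports directly to Bao.

Bao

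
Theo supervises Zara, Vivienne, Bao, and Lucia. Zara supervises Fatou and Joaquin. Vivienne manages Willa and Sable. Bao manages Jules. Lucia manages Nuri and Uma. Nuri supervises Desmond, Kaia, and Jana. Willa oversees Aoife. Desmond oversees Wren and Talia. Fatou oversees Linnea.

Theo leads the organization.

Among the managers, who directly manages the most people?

Direct-report counts: Theo has 4; Lucia has 2; Nuri has 3; Desmond has 2; Bao has 1; Vivienne has 2; Willa has 1; Zara has 2; Fatou has 1. The largest is 4, held by Theo.

Theo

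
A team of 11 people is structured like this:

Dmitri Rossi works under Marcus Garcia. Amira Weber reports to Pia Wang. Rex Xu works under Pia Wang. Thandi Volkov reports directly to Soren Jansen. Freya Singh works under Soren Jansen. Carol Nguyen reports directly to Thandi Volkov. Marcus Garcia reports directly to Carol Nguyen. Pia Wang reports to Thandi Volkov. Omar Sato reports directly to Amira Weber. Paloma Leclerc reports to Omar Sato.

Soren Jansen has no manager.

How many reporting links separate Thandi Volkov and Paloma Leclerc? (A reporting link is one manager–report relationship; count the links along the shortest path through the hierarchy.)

4

Paloma Leclerc is in Thandi Volkov's organization: the chain from Paloma Leclerc up to Thandi Volkov is Paloma Leclerc → Omar Sato → Amira Weber → Pia Wang → Thandi Volkov, which is 4 links.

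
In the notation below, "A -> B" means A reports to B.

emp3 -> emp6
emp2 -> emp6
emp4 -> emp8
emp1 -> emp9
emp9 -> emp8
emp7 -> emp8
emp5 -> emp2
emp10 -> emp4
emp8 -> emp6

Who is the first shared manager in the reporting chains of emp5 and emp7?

emp6

emp5's chain of managers is emp2, emp6. emp7's chain of managers is emp8, emp6. The first manager that appears in both chains is emp6.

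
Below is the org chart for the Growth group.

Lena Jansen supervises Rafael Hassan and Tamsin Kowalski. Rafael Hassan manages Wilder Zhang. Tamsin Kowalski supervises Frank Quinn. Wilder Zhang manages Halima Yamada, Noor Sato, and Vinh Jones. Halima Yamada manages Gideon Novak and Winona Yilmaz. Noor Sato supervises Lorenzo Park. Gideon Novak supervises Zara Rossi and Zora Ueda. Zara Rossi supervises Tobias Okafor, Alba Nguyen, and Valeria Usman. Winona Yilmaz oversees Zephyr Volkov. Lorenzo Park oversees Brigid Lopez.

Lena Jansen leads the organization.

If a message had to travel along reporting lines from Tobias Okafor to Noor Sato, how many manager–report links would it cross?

5

Tobias Okafor is 4 levels below Wilder Zhang, and Noor Sato is 1 level below Wilder Zhang (their lowest common manager). The shortest path runs up from Tobias Okafor to Wilder Zhang and back down to Noor Sato: 4 + 1 = 5 links.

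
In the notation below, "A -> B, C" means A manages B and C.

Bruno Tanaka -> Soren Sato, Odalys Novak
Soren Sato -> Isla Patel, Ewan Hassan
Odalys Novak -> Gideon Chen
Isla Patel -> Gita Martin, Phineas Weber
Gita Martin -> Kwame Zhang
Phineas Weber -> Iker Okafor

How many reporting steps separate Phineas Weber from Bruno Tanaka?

3

Chain from Phineas Weber up to Bruno Tanaka: Phineas Weber → Isla Patel → Soren Sato → Bruno Tanaka. That is 3 steps up, so Phineas Weber is 3 levels below Bruno Tanaka.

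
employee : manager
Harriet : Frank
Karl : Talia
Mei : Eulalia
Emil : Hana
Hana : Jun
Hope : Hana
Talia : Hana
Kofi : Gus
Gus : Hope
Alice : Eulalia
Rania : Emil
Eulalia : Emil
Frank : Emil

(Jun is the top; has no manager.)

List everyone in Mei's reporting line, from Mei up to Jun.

Mei reports to Eulalia. Eulalia reports to Emil. Emil reports to Hana. Hana reports to Jun. Jun is at the top.

Mei -> Eulalia -> Emil -> Hana -> Jun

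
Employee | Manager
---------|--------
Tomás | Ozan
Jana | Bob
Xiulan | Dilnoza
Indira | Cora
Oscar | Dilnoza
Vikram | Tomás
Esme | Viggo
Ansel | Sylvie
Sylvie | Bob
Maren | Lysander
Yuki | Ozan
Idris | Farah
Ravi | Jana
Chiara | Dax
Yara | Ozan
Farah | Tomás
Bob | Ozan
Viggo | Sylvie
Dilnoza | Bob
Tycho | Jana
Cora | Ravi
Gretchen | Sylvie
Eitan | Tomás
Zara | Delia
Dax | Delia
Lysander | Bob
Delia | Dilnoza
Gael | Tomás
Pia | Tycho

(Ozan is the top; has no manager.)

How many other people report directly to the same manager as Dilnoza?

3

Dilnoza reports to Bob. Bob's other direct reports are Lysander, Sylvie, Jana — 3 peers.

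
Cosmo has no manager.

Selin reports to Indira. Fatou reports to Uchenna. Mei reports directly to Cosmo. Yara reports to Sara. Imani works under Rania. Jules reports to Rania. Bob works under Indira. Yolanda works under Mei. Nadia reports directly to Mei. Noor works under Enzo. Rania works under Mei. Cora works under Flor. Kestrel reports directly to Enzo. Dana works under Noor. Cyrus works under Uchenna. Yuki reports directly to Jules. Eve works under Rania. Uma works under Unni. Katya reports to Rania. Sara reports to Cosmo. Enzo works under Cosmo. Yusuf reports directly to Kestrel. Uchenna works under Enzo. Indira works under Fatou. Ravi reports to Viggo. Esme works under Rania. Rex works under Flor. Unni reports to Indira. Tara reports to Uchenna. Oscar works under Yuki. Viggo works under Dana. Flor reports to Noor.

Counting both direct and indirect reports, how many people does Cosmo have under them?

32

Cosmo directly manages Mei, Enzo, Sara. Under Mei: Yolanda, Nadia, Rania, Katya, Imani, Jules, Yuki, Oscar, Eve, Esme (10). Under Enzo: Kestrel, Yusuf, Noor, Flor, Rex, Cora, Dana, Viggo, Ravi, Uchenna, Cyrus, Tara, Fatou, Indira, Unni, Uma, Bob, Selin (18). Under Sara: Yara (1). So Cosmo's organization is 3 direct reports plus everyone under them: 11 + 19 + 2 = 32.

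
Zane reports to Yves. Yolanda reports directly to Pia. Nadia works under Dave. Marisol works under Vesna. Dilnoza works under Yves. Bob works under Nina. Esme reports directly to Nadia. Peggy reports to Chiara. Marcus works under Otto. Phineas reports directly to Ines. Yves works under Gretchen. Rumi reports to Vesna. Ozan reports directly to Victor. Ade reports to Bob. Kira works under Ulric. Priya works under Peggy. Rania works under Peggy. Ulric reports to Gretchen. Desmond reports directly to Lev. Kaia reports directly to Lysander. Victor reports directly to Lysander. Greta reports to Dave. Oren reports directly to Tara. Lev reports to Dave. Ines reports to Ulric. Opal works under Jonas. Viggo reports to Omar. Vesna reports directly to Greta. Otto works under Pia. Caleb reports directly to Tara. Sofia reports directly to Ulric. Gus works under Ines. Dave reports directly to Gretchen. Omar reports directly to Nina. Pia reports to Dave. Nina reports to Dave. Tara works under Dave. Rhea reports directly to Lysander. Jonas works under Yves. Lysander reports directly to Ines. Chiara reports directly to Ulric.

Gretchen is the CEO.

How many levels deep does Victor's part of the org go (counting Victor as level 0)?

The longest chain under Victor runs Victor → Ozan, which is 1 level below Victor.

1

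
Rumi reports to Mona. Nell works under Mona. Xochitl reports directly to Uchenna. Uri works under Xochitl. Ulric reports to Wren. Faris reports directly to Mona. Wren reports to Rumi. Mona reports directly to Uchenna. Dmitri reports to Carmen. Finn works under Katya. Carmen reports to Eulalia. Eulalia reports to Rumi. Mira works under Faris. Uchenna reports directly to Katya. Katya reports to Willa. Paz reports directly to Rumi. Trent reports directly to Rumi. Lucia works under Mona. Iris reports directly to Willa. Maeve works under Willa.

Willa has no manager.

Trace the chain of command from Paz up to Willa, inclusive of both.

Paz reports to Rumi. Rumi reports to Mona. Mona reports to Uchenna. Uchenna reports to Katya. Katya reports to Willa. Willa is at the top.

Paz -> Rumi -> Mona -> Uchenna -> Katya -> Willa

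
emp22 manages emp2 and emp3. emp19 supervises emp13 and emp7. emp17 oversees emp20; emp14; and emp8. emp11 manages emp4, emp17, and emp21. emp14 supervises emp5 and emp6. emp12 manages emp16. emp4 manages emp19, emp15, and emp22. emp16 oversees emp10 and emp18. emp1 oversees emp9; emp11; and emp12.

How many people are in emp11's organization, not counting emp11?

emp11 directly manages emp4, emp17, emp21. Under emp4: emp22, emp3, emp2, emp15, emp19, emp7, emp13 (7). Under emp17: emp14, emp6, emp5, emp8, emp20 (5). emp21 has no reports. So emp11's organization is 3 direct reports plus everyone under them: 8 + 6 + 1 = 15.

15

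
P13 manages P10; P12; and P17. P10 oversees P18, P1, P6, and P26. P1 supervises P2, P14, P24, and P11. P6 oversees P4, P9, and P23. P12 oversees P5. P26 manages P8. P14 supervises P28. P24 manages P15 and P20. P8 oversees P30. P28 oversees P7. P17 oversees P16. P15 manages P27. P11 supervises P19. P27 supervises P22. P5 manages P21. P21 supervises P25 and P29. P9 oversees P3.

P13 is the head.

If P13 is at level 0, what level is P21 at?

3

Chain from P21 up to P13: P21 → P5 → P12 → P13. That is 3 steps up, so P21 is 3 levels below P13.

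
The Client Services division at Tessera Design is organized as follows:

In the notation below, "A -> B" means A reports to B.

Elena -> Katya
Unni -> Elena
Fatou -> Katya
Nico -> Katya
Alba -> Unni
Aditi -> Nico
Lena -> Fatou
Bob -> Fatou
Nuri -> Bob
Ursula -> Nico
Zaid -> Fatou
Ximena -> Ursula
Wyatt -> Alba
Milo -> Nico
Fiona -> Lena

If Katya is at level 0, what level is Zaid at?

2

Chain from Zaid up to Katya: Zaid → Fatou → Katya. That is 2 steps up, so Zaid is 2 levels below Katya.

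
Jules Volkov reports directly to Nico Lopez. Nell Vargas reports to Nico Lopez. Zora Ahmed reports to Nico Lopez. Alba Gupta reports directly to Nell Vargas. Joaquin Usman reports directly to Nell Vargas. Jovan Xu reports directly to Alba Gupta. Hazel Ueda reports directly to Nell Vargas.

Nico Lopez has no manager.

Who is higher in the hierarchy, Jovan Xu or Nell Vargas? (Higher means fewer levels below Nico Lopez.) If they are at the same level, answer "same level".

Nell Vargas

Jovan Xu is 3 levels below Nico Lopez; Nell Vargas is 1. Nell Vargas is higher.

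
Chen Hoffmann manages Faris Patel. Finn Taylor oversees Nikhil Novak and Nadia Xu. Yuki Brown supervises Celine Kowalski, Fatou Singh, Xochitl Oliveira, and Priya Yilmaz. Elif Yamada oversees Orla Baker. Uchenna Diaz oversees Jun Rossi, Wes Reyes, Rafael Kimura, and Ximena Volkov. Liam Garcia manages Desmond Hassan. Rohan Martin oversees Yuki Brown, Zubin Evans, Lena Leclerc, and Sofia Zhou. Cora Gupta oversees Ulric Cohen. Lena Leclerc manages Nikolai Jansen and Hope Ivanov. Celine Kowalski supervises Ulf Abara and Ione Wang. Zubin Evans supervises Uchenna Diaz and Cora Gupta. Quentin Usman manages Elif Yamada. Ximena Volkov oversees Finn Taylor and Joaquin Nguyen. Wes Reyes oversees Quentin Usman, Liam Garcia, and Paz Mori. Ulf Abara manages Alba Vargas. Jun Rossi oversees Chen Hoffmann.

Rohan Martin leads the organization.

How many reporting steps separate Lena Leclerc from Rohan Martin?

Chain from Lena Leclerc up to Rohan Martin: Lena Leclerc → Rohan Martin. That is 1 step up, so Lena Leclerc is 1 level below Rohan Martin.

1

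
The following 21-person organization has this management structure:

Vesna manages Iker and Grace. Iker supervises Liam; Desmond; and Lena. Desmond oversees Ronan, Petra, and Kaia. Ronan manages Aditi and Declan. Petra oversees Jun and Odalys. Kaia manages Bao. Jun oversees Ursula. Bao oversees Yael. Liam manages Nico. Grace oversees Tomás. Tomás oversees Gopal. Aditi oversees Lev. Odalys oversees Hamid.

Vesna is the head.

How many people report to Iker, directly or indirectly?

Iker directly manages Desmond, Liam, Lena. Under Desmond: Kaia, Bao, Yael, Petra, Odalys, Hamid, Jun, Ursula, Ronan, Declan, Aditi, Lev (12). Under Liam: Nico (1). Lena has no reports. So Iker's organization is 3 direct reports plus everyone under them: 13 + 2 + 1 = 16.

16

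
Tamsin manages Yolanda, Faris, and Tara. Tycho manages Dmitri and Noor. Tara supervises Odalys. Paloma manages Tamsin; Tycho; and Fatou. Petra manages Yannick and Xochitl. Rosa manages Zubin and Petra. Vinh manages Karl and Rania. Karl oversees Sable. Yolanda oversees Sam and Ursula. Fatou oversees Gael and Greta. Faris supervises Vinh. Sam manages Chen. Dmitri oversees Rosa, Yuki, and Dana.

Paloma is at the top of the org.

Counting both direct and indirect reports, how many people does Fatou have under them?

Fatou directly manages Gael, Greta. Gael has no reports. Greta has no reports. So Fatou's organization is 2 direct reports plus everyone under them: 1 + 1 = 2.

2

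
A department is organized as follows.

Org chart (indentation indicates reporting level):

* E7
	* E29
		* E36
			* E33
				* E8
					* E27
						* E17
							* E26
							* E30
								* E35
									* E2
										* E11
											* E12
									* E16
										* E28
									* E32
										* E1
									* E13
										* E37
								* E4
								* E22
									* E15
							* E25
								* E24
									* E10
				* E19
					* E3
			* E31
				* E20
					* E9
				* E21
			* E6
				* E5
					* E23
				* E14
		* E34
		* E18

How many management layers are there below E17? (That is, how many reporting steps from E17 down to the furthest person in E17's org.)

5

The longest chain under E17 runs E17 → E30 → E35 → E2 → E11 → E12, which is 5 levels below E17.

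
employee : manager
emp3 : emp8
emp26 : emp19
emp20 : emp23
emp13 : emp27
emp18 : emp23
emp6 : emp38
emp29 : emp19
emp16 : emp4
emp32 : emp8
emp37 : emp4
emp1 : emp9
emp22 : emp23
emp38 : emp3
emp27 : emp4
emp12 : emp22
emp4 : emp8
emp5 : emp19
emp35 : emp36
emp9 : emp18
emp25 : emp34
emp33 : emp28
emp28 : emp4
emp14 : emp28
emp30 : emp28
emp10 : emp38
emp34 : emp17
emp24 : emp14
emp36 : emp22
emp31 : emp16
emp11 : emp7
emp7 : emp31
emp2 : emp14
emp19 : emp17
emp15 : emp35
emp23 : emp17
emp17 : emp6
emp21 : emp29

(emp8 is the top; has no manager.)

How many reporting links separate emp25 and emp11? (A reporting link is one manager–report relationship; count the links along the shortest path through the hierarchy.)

emp25 is 6 levels below emp8, and emp11 is 5 levels below emp8 (their lowest common manager). The shortest path runs up from emp25 to emp8 and back down to emp11: 6 + 5 = 11 links.

11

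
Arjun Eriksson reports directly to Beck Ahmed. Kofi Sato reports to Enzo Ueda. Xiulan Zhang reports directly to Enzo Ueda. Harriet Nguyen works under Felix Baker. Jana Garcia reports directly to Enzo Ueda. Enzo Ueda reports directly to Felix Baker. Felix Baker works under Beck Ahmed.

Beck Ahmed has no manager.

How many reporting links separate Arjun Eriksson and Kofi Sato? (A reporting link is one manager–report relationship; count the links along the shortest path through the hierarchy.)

Arjun Eriksson is 1 level below Beck Ahmed, and Kofi Sato is 3 levels below Beck Ahmed (their lowest common manager). The shortest path runs up from Arjun Eriksson to Beck Ahmed and back down to Kofi Sato: 1 + 3 = 4 links.

4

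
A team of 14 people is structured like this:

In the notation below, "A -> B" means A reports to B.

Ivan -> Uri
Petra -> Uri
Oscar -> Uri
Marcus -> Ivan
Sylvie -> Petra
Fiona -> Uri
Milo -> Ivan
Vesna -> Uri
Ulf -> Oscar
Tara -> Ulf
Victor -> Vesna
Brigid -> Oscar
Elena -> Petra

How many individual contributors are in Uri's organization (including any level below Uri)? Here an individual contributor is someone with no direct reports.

8

The people in Uri's organization with no one reporting to them are Victor, Fiona, Brigid, Tara, Elena, Sylvie, Milo, Marcus. That is 8.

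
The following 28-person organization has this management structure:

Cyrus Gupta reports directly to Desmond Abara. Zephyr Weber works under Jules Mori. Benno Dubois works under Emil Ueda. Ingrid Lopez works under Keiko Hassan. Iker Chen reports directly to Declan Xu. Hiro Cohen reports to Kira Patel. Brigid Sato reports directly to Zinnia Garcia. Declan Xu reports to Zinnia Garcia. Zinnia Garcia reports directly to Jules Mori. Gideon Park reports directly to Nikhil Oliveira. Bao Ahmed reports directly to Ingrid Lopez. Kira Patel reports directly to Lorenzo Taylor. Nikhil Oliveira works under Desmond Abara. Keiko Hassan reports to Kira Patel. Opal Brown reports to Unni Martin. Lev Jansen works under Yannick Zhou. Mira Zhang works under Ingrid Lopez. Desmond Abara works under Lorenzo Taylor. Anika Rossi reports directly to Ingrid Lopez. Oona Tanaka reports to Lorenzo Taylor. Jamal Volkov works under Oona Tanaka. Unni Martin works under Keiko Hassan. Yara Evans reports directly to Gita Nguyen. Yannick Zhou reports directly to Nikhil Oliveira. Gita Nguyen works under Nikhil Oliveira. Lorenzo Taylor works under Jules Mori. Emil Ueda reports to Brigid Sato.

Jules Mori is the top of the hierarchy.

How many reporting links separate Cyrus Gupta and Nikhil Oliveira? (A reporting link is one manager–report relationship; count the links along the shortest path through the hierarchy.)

Cyrus Gupta is 1 level below Desmond Abara, and Nikhil Oliveira is 1 level below Desmond Abara (their lowest common manager). The shortest path runs up from Cyrus Gupta to Desmond Abara and back down to Nikhil Oliveira: 1 + 1 = 2 links.

2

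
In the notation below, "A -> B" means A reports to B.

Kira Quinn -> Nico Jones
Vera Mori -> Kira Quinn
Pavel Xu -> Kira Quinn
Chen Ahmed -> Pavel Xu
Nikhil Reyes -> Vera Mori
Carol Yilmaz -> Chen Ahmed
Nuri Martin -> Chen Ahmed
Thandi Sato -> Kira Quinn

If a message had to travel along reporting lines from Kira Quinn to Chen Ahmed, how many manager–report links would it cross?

2

Chen Ahmed is in Kira Quinn's organization: the chain from Chen Ahmed up to Kira Quinn is Chen Ahmed → Pavel Xu → Kira Quinn, which is 2 links.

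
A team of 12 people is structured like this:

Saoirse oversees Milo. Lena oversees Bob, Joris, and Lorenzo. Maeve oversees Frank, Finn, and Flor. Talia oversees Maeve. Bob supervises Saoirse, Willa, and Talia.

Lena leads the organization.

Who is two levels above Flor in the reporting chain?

Talia

Flor reports to Maeve, and Maeve reports to Talia. So Flor's skip-level manager is Talia.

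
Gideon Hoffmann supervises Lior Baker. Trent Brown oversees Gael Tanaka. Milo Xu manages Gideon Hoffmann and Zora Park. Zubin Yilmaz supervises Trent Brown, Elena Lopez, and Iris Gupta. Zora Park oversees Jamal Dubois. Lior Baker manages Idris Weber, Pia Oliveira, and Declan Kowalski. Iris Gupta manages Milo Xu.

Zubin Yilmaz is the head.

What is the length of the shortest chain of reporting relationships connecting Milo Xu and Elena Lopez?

3

Milo Xu is 2 levels below Zubin Yilmaz, and Elena Lopez is 1 level below Zubin Yilmaz (their lowest common manager). The shortest path runs up from Milo Xu to Zubin Yilmaz and back down to Elena Lopez: 2 + 1 = 3 links.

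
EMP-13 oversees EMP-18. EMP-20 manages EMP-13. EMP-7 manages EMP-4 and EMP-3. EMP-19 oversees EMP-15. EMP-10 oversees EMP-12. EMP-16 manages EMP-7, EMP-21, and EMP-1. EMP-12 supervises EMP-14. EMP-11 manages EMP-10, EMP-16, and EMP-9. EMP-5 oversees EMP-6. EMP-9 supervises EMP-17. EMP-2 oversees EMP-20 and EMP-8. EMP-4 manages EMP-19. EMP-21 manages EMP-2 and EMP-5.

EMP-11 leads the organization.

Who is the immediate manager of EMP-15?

EMP-15 reports directly to EMP-19.

EMP-19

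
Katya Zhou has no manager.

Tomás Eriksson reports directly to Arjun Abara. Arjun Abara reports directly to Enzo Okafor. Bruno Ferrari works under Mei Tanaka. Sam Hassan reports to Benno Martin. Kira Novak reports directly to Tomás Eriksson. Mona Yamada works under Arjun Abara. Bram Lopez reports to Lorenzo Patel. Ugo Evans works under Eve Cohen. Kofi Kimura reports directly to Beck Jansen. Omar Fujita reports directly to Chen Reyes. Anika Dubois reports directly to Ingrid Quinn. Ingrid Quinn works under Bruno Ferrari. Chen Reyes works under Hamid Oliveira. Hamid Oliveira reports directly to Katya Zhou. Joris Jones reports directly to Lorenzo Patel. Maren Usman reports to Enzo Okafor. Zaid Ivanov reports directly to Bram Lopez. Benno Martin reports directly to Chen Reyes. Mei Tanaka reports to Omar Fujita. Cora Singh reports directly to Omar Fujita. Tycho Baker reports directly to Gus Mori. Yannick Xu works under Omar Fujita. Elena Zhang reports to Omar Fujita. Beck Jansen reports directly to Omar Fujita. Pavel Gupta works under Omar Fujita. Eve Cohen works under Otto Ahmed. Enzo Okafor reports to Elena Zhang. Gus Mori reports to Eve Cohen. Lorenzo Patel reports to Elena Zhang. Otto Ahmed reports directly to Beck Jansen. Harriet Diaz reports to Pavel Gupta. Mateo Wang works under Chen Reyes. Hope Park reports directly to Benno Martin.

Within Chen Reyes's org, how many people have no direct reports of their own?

The people in Chen Reyes's organization with no one reporting to them are Mateo Wang, Sam Hassan, Hope Park, Yannick Xu, Cora Singh, Anika Dubois, Harriet Diaz, Kofi Kimura, Ugo Evans, Tycho Baker, Maren Usman, Kira Novak, Mona Yamada, Joris Jones, Zaid Ivanov. That is 15.

15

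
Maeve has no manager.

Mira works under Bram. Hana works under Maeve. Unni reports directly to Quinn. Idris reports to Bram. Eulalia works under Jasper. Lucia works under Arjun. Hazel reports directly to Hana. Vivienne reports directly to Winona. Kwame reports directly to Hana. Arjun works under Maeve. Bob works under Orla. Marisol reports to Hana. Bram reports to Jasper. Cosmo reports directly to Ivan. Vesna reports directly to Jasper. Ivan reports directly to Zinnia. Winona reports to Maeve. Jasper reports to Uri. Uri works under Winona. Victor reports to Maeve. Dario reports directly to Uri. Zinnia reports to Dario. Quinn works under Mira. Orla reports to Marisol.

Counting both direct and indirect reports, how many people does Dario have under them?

Dario directly manages Zinnia. Under Zinnia: Ivan, Cosmo (2). That's 3 in total.

3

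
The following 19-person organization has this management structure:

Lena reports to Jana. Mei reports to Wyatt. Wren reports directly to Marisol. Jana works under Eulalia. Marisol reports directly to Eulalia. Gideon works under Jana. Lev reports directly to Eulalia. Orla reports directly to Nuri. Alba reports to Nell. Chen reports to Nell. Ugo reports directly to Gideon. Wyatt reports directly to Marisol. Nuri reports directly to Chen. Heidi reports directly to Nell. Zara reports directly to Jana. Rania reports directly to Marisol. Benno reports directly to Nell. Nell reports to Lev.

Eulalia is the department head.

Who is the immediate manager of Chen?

Chen reports directly to Nell.

Nell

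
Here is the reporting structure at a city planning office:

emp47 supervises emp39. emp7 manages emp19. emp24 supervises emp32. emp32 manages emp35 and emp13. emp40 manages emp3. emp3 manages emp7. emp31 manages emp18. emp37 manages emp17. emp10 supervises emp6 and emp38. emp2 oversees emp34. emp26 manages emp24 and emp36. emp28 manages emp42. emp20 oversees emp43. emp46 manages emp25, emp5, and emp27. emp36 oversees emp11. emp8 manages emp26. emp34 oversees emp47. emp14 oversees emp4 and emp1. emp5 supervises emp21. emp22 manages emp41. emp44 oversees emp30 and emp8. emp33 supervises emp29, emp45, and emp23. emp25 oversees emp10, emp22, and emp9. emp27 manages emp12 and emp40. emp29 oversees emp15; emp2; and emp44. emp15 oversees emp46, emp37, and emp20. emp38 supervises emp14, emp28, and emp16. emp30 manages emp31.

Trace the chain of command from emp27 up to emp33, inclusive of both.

emp27 reports to emp46. emp46 reports to emp15. emp15 reports to emp29. emp29 reports to emp33. emp33 is at the top.

emp27 -> emp46 -> emp15 -> emp29 -> emp33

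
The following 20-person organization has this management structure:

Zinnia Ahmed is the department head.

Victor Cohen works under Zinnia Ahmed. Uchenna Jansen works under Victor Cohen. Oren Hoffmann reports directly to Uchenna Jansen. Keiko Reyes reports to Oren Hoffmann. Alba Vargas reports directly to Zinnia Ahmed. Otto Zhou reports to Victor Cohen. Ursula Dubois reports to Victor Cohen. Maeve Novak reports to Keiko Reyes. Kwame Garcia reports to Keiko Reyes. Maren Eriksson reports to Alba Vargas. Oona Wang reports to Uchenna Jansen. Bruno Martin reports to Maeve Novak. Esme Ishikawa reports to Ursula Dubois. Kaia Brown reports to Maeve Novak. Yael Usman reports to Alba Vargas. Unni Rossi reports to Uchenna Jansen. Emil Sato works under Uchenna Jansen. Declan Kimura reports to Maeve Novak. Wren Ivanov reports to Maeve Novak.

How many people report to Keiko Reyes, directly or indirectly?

6

Keiko Reyes directly manages Maeve Novak, Kwame Garcia. Under Maeve Novak: Wren Ivanov, Declan Kimura, Kaia Brown, Bruno Martin (4). Kwame Garcia has no reports. So Keiko Reyes's organization is 2 direct reports plus everyone under them: 5 + 1 = 6.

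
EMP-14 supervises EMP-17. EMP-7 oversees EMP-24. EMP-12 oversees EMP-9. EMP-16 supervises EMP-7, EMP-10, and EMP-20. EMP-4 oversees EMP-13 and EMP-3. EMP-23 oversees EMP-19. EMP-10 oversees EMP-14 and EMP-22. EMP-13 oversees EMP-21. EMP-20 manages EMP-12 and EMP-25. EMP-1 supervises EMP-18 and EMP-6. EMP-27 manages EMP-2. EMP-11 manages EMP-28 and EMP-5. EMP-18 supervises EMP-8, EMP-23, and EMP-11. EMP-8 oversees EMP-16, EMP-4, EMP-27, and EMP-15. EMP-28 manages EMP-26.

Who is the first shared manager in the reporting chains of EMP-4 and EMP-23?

EMP-18

EMP-4's chain of managers is EMP-8, EMP-18, EMP-1. EMP-23's chain of managers is EMP-18, EMP-1. The first manager that appears in both chains is EMP-18.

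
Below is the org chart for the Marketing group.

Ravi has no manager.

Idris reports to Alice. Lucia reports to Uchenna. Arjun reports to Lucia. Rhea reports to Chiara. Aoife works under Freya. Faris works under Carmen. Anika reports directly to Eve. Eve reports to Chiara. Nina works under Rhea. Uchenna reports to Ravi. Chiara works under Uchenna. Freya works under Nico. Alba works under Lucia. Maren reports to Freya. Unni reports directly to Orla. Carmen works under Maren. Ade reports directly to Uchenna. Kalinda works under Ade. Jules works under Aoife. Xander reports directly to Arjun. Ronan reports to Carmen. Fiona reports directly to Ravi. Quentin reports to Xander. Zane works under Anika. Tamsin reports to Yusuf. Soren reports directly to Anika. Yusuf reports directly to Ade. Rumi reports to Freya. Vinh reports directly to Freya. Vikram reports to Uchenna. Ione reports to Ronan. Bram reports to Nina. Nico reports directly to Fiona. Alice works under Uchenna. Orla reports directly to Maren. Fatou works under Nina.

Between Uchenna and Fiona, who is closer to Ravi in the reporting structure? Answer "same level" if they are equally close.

same level

Both Uchenna and Fiona are 1 level below Ravi.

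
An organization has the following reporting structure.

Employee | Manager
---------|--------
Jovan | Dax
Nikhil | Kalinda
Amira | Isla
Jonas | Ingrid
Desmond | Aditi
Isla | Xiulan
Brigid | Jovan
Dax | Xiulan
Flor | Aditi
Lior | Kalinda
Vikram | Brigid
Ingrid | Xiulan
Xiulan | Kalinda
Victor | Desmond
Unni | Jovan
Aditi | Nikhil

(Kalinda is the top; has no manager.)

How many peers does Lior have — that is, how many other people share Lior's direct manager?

2

Lior reports to Kalinda. Kalinda's other direct reports are Nikhil, Xiulan — 2 peers.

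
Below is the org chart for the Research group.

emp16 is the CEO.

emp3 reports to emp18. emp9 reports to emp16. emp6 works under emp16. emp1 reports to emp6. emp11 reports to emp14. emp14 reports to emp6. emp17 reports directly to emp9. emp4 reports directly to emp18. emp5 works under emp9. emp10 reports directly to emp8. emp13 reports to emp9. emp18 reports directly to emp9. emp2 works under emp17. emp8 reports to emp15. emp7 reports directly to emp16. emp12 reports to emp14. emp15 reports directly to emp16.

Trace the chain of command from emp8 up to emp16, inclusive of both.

emp8 reports to emp15. emp15 reports to emp16. emp16 is at the top.

emp8 -> emp15 -> emp16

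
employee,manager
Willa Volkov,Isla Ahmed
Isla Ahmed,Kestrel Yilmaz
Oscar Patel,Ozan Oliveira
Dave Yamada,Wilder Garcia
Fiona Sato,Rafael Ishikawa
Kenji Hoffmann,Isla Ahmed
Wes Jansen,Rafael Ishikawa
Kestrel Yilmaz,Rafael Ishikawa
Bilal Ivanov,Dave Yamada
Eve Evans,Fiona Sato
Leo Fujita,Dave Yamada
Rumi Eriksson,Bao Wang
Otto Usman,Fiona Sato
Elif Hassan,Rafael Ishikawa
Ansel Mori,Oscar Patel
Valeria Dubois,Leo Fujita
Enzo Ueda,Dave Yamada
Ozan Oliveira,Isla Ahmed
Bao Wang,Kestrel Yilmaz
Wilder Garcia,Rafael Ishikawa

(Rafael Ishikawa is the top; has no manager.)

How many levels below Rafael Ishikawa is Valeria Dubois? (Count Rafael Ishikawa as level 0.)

Chain from Valeria Dubois up to Rafael Ishikawa: Valeria Dubois → Leo Fujita → Dave Yamada → Wilder Garcia → Rafael Ishikawa. That is 4 steps up, so Valeria Dubois is 4 levels below Rafael Ishikawa.

4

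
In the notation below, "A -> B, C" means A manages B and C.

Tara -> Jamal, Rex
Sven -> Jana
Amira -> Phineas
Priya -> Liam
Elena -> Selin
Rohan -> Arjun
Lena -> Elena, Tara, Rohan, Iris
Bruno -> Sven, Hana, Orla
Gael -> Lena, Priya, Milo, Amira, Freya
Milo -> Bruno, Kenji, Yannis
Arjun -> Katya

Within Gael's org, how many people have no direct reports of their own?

13

The people in Gael's organization with no one reporting to them are Freya, Phineas, Yannis, Kenji, Orla, Hana, Jana, Liam, Iris, Katya, Rex, Jamal, Selin. That is 13.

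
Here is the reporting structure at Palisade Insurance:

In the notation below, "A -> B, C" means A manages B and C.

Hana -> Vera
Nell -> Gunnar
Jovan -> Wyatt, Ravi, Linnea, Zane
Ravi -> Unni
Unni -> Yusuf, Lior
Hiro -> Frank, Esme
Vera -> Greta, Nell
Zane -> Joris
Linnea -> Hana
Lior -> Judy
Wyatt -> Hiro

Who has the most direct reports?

Jovan

Direct-report counts: Jovan has 4; Zane has 1; Linnea has 1; Hana has 1; Vera has 2; Nell has 1; Ravi has 1; Unni has 2; Lior has 1; Wyatt has 1; Hiro has 2. The largest is 4, held by Jovan.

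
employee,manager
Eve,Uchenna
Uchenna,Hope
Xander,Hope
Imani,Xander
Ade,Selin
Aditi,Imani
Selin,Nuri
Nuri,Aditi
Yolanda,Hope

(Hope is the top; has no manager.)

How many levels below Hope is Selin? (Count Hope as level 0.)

Chain from Selin up to Hope: Selin → Nuri → Aditi → Imani → Xander → Hope. That is 5 steps up, so Selin is 5 levels below Hope.

5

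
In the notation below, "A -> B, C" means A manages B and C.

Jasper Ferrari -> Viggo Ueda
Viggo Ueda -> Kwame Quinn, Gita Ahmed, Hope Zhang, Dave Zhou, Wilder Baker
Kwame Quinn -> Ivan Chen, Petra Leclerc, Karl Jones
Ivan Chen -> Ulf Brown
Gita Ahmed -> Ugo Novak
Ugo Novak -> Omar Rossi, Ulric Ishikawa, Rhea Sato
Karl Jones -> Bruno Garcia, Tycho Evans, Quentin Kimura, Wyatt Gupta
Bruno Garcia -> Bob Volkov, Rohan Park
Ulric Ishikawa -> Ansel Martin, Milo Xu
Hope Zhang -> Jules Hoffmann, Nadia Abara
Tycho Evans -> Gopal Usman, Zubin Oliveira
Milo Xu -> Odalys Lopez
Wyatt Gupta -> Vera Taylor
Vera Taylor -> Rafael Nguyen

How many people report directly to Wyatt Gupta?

Wyatt Gupta directly manages Vera Taylor. That is 1 direct report.

1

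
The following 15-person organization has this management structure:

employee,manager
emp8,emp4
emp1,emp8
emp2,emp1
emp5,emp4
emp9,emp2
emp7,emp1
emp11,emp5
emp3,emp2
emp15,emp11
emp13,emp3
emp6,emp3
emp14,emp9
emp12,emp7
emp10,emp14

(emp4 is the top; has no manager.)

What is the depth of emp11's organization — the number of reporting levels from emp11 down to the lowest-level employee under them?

The longest chain under emp11 runs emp11 → emp15, which is 1 level below emp11.

1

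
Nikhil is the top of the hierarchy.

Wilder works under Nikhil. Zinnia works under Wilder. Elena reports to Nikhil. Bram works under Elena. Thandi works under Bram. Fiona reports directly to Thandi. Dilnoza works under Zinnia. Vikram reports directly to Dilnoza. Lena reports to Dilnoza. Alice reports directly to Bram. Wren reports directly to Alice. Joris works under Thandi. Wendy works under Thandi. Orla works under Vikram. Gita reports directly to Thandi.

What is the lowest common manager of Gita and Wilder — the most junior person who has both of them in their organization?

Gita's chain of managers is Thandi, Bram, Elena, Nikhil. Wilder's chain of managers is Nikhil. The first manager that appears in both chains is Nikhil.

Nikhil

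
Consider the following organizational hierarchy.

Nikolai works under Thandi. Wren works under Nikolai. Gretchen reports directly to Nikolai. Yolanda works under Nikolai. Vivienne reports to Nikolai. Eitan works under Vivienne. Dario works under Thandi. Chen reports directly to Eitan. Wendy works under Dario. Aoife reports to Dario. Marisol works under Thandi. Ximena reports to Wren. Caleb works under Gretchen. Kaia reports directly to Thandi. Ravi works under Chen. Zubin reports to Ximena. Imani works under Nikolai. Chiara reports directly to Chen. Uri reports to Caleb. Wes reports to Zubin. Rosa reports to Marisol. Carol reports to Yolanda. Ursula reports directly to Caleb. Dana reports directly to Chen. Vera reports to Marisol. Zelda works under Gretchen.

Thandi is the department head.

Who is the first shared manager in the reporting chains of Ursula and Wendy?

Thandi

Ursula's chain of managers is Caleb, Gretchen, Nikolai, Thandi. Wendy's chain of managers is Dario, Thandi. The first manager that appears in both chains is Thandi.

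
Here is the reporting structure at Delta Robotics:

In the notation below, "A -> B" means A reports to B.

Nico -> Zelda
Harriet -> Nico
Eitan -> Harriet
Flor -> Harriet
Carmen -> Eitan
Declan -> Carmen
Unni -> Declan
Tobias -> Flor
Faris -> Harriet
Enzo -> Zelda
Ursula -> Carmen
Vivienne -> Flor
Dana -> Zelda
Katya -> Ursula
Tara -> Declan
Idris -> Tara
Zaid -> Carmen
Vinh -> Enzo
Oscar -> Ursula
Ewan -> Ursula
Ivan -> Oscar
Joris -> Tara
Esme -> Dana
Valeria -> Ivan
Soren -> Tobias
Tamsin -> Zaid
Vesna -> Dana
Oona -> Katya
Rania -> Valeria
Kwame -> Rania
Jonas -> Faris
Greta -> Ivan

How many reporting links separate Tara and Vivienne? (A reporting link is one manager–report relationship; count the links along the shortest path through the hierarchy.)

Tara is 4 levels below Harriet, and Vivienne is 2 levels below Harriet (their lowest common manager). The shortest path runs up from Tara to Harriet and back down to Vivienne: 4 + 2 = 6 links.

6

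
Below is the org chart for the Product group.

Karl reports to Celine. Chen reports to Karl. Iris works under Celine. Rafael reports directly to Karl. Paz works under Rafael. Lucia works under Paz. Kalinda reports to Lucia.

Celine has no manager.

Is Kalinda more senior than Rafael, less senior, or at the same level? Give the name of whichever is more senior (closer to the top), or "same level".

Rafael

Kalinda is 5 levels below Celine; Rafael is 2. Rafael is higher.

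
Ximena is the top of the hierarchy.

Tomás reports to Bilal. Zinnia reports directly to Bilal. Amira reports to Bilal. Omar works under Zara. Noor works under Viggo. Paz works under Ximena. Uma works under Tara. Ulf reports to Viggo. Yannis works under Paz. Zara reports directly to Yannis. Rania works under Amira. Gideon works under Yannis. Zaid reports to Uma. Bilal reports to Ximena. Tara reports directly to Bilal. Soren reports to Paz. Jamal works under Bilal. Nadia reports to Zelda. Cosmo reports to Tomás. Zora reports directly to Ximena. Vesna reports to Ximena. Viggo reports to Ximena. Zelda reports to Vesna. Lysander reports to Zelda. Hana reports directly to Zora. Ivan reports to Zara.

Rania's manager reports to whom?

Rania reports to Amira, and Amira reports to Bilal. So Rania's skip-level manager is Bilal.

Bilal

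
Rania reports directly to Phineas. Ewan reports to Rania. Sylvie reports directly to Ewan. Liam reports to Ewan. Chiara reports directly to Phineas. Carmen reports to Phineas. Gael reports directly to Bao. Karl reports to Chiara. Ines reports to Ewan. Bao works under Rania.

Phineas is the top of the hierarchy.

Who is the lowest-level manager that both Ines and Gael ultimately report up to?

Rania

Ines's chain of managers is Ewan, Rania, Phineas. Gael's chain of managers is Bao, Rania, Phineas. The first manager that appears in both chains is Rania.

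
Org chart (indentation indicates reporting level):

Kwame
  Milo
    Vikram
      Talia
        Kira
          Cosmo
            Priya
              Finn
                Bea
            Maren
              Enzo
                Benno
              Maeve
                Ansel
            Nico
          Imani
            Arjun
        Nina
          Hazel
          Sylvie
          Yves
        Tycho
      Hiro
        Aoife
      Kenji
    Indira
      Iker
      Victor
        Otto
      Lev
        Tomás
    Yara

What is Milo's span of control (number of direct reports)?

Milo directly manages Vikram, Indira, Yara. That is 3 direct reports.

3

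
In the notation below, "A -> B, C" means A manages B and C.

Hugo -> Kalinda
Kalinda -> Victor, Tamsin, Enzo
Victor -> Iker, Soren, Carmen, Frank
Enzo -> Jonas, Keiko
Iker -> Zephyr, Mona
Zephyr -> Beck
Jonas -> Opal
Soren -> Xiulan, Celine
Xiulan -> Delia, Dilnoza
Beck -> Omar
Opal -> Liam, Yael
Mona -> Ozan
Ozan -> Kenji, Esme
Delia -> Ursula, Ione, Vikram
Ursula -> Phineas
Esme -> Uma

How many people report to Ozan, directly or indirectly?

Ozan directly manages Kenji, Esme. Kenji has no reports. Under Esme: Uma (1). So Ozan's organization is 2 direct reports plus everyone under them: 1 + 2 = 3.

3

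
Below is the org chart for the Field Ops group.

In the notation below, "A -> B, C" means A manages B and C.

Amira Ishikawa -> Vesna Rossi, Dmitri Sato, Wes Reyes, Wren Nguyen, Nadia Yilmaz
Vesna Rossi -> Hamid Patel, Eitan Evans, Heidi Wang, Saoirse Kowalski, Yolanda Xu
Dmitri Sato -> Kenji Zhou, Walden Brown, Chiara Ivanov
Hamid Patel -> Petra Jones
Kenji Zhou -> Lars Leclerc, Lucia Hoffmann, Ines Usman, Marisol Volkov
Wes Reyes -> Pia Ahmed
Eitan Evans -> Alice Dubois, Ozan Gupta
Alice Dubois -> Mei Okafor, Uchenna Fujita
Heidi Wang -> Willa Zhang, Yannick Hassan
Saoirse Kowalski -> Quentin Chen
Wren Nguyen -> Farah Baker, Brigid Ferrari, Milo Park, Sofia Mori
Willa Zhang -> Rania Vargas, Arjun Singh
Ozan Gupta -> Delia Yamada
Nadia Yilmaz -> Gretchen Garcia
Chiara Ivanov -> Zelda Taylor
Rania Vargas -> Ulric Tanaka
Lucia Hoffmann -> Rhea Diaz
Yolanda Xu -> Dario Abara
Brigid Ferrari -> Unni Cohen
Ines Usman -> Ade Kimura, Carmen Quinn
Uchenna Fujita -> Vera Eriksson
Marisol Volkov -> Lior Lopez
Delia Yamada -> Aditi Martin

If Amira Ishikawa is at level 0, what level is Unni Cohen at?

Chain from Unni Cohen up to Amira Ishikawa: Unni Cohen → Brigid Ferrari → Wren Nguyen → Amira Ishikawa. That is 3 steps up, so Unni Cohen is 3 levels below Amira Ishikawa.

3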